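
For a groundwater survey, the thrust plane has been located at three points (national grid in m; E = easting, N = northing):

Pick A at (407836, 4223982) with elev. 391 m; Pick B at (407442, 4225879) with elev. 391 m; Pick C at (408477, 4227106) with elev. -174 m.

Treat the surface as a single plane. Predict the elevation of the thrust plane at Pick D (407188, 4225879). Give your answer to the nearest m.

502 m

Let the plane be z = a·E + b·N + c.
Pick B−Pick A: −394a + 1897b = 0;  Pick C−Pick A: 641a + 3124b = −565.
Solving gives a = −0.43803766, b = −0.09097883.
Then c = 391 − a·407836 − b·4223982 = 563331.46.
At (407188, 4225879): z = −178363.7 − 384465.5 + 563331.46 = 502.3 m.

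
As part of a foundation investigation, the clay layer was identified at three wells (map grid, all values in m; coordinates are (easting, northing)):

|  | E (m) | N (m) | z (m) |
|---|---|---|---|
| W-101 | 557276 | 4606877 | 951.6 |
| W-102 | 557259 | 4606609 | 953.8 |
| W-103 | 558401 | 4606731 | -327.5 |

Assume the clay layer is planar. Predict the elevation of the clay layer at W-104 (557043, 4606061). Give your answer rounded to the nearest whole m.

Two edge vectors: W-101→W-102 = (-17, -268, 2.2), W-101→W-103 = (1125, -146, -1279.1).
Normal n = (W-101→W-102) × (W-101→W-103) = (343120, -19269.7, 303982).
So ∂z/∂E = −n_x/n_z = −1.12875104 and ∂z/∂N = −n_y/n_z = 0.06339092.
Intercept c from W-101: 951.6 + 629025.87 − 292034.19 = 337943.28.
At (557043, 4606061): z = −628762.9 + 291982.5 + 337943.28 = 1162.9 m.

1163 m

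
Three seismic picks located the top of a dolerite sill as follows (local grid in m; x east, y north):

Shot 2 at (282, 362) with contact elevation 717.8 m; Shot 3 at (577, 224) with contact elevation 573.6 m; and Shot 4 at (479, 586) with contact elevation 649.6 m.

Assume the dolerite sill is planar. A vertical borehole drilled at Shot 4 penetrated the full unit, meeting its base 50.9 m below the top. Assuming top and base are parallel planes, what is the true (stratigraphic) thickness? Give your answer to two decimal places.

46.31 m

Two edge vectors: Shot 2→Shot 3 = (295, -138, -144.2), Shot 2→Shot 4 = (197, 224, -68.2).
Normal n = (Shot 2→Shot 3) × (Shot 2→Shot 4) = (41712.4, -8288.4, 93266).
So ∂z/∂x = −n_x/n_z = −0.44724 and ∂z/∂y = −n_y/n_z = 0.08887.
|∇z| = √(a²+b²) = 0.45598, so dip δ = arctan(0.45598) = 24.51°.
True thickness = vertical thickness × cos δ = 50.9 × cos 24.51° = 46.31 m.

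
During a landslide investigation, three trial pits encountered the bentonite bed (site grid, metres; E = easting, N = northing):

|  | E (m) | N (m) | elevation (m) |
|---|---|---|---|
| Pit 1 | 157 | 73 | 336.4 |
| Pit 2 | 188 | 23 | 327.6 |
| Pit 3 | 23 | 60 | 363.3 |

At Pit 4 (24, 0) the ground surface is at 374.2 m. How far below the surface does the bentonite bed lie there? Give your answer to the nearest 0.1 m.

14.0 m

Let the plane be z = a·E + b·N + c.
Pit 2−Pit 1: 31a − 50b = −8.8;  Pit 3−Pit 1: −134a − 13b = 26.9.
Solving gives a = −0.20546, b = 0.04861.
Then c = 336.4 − a·157 − b·73 = 365.11.
At (24, 0): z_contact = −4.93 + 0.00 + 365.11 = 360.18 m.
Depth below ground = 374.2 − 360.18 = 14.0 m.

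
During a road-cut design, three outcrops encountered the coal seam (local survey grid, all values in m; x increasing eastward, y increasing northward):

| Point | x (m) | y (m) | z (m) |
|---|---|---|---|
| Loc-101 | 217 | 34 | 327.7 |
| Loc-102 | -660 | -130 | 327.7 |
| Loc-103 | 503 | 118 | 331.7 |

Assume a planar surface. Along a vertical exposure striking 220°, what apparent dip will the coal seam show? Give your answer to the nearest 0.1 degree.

4.8°

Two edge vectors: Loc-101→Loc-102 = (-877, -164, 0), Loc-101→Loc-103 = (286, 84, 4).
Normal n = (Loc-101→Loc-102) × (Loc-101→Loc-103) = (-656, 3508, -26764).
So ∂z/∂x = −n_x/n_z = −0.02451 and ∂z/∂y = −n_y/n_z = 0.13107.
Unit vector along 220° is (sin 220°, cos 220°) = (-0.6428, -0.7660).
Slope in that direction = a·(-0.6428) + b·(-0.7660) = −0.08465.
Apparent dip = arctan|0.08465| = 4.8° (true dip is 7.6°, so apparent ≤ true as expected).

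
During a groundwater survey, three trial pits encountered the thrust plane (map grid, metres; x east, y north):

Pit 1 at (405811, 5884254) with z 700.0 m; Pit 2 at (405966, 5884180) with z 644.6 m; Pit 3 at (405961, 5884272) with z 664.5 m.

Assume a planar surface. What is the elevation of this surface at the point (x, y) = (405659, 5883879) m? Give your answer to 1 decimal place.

Let the plane be z = a·x + b·y + c.
Pit 2−Pit 1: 155a − 74b = −55.4;  Pit 3−Pit 1: 150a + 18b = −35.5.
Solving gives a = −0.260921526, b = 0.202123830.
Then c = 700 − a·405811 − b·5884254 = −1082763.13.
At (405659, 5883879): z = −105845.2 + 1189272.2 − 1082763.13 = 663.9 m.

663.9 m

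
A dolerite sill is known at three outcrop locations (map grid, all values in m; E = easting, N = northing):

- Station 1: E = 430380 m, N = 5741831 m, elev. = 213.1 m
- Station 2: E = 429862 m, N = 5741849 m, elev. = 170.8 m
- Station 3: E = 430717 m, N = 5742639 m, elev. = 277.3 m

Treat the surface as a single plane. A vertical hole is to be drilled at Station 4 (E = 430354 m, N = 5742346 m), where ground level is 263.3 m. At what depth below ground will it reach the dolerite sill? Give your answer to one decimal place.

29.3 m

Let the plane be z = a·E + b·N + c.
Station 2−Station 1: −518a + 18b = −42.3;  Station 3−Station 1: 337a + 808b = 64.2.
Solving gives a = 0.083215186, b = 0.044748122.
Then c = 213.1 − a·430380 − b·5741831 = −292537.20.
At (430354, 5742346): z_contact = 35811.99 + 256959.20 − 292537.20 = 233.98 m.
Depth below ground = 263.3 − 233.98 = 29.3 m.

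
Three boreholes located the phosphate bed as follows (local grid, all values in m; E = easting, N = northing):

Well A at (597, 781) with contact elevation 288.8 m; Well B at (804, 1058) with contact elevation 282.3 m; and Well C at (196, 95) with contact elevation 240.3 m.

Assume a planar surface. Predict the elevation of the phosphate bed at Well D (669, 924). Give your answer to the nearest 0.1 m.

305.6 m

Let the plane be z = a·E + b·N + c.
Well B−Well A: 207a + 277b = −6.5;  Well C−Well A: −401a − 686b = −48.5.
Solving gives a = −0.578610, b = 0.408925.
Then c = 288.8 − a·597 − b·781 = 314.86.
At (669, 924): z = −387.1 + 377.8 + 314.86 = 305.6 m.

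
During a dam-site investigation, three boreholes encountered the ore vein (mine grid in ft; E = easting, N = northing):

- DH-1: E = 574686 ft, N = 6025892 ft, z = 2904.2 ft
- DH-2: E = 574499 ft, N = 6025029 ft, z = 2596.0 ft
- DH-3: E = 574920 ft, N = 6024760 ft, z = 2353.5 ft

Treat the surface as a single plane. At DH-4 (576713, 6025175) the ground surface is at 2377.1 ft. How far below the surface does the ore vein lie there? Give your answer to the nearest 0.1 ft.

Let the plane be z = a·E + b·N + c.
DH-2−DH-1: −187a − 863b = −308.2;  DH-3−DH-1: 234a − 1132b = −550.7.
Solving gives a = −0.305521655, b = 0.423328563.
Then c = 2904.2 − a·574686 − b·6025892 = −2372448.98.
At (576713, 6025175): z_contact = −176198.31 + 2550628.67 − 2372448.98 = 1981.38 ft.
Depth below ground = 2377.1 − 1981.38 = 395.7 ft.

395.7 ft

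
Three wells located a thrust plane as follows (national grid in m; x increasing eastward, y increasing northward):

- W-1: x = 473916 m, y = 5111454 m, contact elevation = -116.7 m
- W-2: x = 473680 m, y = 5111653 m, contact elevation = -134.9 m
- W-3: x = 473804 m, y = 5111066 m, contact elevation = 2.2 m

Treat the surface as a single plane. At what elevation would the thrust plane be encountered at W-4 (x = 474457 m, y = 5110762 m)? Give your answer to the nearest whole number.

Two edge vectors: W-1→W-2 = (-236, 199, -18.2), W-1→W-3 = (-112, -388, 118.9).
Normal n = (W-1→W-2) × (W-1→W-3) = (16599.5, 30098.8, 113856).
So ∂z/∂x = −n_x/n_z = −0.14579381 and ∂z/∂y = −n_y/n_z = −0.26435849.
Intercept c from W-1: -116.7 + 69094.02 + 1351256.25 = 1420233.57.
At (474457, 5110762): z = −69172.9 − 1351073.3 + 1420233.57 = -12.6 m.

-13 m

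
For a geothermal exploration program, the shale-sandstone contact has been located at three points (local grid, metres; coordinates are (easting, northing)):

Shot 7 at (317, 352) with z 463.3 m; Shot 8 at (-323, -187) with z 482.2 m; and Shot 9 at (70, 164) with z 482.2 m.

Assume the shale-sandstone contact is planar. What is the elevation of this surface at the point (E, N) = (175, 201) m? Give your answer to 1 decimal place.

Two edge vectors: Shot 7→Shot 8 = (-640, -539, 18.9), Shot 7→Shot 9 = (-247, -188, 18.9).
Normal n = (Shot 7→Shot 8) × (Shot 7→Shot 9) = (-6633.9, 7427.7, -12813).
So ∂z/∂E = −n_x/n_z = −0.51775 and ∂z/∂N = −n_y/n_z = 0.57970.
Intercept c from Shot 7: 463.3 + 164.13 − 204.05 = 423.37.
At (175, 201): z = −90.6 + 116.5 + 423.37 = 449.3 m.

449.3 m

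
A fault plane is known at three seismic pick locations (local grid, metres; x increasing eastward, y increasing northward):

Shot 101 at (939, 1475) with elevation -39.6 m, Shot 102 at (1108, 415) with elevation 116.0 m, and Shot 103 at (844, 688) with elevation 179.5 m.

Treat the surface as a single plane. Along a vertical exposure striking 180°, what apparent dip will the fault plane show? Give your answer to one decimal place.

Let the plane be z = a·x + b·y + c.
Shot 102−Shot 101: 169a − 1060b = 155.6;  Shot 103−Shot 101: −95a − 787b = 219.1.
Solving gives a = −0.46978, b = −0.22169.
Unit vector along 180° is (sin 180°, cos 180°) = (0.0000, -1.0000).
Slope in that direction = a·(0.0000) + b·(-1.0000) = 0.22169.
Apparent dip = arctan|0.22169| = 12.5° (true dip is 27.5°, so apparent ≤ true as expected).

12.5°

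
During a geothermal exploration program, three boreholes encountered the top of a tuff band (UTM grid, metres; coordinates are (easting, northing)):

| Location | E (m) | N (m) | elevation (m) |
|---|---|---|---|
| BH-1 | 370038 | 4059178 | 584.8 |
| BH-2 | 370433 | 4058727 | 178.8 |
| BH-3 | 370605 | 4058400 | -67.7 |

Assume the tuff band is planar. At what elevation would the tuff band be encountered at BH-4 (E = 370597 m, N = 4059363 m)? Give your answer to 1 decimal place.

Let the plane be z = a·E + b·N + c.
BH-2−BH-1: 395a − 451b = −406;  BH-3−BH-1: 567a − 778b = −652.5.
Solving gives a = −0.418477313, b = 0.533706123.
Then c = 584.8 − a·370038 − b·4059178 = −2010970.84.
At (370597, 4059363): z = −155086.4 + 2166506.9 − 2010970.84 = 449.6 m.

449.6 m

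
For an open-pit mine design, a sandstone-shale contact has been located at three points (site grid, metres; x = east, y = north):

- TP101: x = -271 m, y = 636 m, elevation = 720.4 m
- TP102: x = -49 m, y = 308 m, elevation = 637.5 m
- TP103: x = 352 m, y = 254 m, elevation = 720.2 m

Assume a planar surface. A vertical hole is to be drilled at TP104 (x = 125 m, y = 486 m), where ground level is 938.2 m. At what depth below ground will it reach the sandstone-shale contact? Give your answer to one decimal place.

Two edge vectors: TP101→TP102 = (222, -328, -82.9), TP101→TP103 = (623, -382, -0.2).
Normal n = (TP101→TP102) × (TP101→TP103) = (-31602.2, -51602.3, 119540).
So ∂z/∂x = −n_x/n_z = 0.26437 and ∂z/∂y = −n_y/n_z = 0.43167.
Intercept c from TP101: 720.4 + 71.64 − 274.54 = 517.50.
At (125, 486): z_contact = 33.05 + 209.79 + 517.50 = 760.34 m.
Depth below ground = 938.2 − 760.34 = 177.9 m.

177.9 m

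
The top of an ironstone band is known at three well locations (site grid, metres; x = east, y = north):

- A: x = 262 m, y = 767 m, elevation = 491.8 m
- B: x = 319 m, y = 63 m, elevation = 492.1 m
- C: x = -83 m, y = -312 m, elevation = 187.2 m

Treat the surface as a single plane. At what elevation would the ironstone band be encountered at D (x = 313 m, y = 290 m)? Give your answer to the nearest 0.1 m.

Two edge vectors: A→B = (57, -704, 0.3), A→C = (-345, -1079, -304.6).
Normal n = (A→B) × (A→C) = (214762.1, 17258.7, -304383).
So ∂z/∂x = −n_x/n_z = 0.70557 and ∂z/∂y = −n_y/n_z = 0.05670.
Intercept c from A: 491.8 − 184.86 − 43.49 = 263.45.
At (313, 290): z = 220.8 + 16.4 + 263.45 = 500.7 m.

500.7 m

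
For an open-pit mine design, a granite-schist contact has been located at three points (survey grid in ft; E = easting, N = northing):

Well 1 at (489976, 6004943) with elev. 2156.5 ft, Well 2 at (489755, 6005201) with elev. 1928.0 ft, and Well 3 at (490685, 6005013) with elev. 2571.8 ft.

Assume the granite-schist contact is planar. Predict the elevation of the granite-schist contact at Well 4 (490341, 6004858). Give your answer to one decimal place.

Two edge vectors: Well 1→Well 2 = (-221, 258, -228.5), Well 1→Well 3 = (709, 70, 415.3).
Normal n = (Well 1→Well 2) × (Well 1→Well 3) = (123142.4, -70225.2, -198392).
So ∂z/∂E = −n_x/n_z = 0.620702448 and ∂z/∂N = −n_y/n_z = −0.353971934.
Intercept c from Well 1: 2156.5 − 304129.30 + 2125581.29 = 1823608.49.
At (490341, 6004858): z = 304355.9 − 2125551.2 + 1823608.49 = 2413.1 ft.

2413.1 ft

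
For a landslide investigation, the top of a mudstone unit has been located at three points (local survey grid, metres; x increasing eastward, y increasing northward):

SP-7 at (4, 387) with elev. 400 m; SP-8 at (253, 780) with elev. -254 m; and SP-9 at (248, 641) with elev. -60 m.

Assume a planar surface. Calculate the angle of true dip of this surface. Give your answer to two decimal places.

Two edge vectors: SP-7→SP-8 = (249, 393, -654), SP-7→SP-9 = (244, 254, -460).
Normal n = (SP-7→SP-8) × (SP-7→SP-9) = (-14664, -45036, -32646).
So ∂z/∂x = −n_x/n_z = −0.44918 and ∂z/∂y = −n_y/n_z = −1.37953.
Gradient magnitude |∇z| = √(a² + b²) = √(0.20176 + 1.90309) = 1.45081.
True dip = arctan(1.45081) = 55.42°, dipping toward NNE (azimuth ≈ 018°).

55.42°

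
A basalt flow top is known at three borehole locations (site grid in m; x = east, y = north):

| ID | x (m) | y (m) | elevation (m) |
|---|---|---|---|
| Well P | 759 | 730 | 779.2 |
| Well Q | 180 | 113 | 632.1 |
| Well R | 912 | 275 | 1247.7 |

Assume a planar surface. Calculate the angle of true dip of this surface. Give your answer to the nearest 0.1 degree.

50.5°

Let the plane be z = a·x + b·y + c.
Well Q−Well P: −579a − 617b = −147.1;  Well R−Well P: 153a − 455b = 468.5.
Solving gives a = 0.99483, b = −0.69515.
Gradient magnitude |∇z| = √(a² + b²) = √(0.98968 + 0.48323) = 1.21363.
True dip = arctan(1.21363) = 50.5°, dipping toward NW (azimuth ≈ 305°).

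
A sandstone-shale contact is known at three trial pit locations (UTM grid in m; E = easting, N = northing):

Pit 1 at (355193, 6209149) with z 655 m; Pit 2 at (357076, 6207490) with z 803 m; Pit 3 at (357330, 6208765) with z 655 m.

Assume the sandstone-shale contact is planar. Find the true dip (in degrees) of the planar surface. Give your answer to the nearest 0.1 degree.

Let the plane be z = a·E + b·N + c.
Pit 2−Pit 1: 1883a − 1659b = 148;  Pit 3−Pit 1: 2137a − 384b = 0.
Solving gives a = −0.02014, b = −0.11207.
Gradient magnitude |∇z| = √(a² + b²) = √(0.00041 + 0.01256) = 0.11386.
True dip = arctan(0.11386) = 6.5°, dipping toward N (azimuth ≈ 010°).

6.5°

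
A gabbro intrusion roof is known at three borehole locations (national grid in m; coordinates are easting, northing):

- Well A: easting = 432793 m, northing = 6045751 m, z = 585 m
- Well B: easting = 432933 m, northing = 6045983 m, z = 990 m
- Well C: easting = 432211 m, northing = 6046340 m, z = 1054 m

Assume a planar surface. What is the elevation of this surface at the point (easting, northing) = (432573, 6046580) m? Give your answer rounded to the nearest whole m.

Two edge vectors: Well A→Well B = (140, 232, 405), Well A→Well C = (-582, 589, 469).
Normal n = (Well A→Well B) × (Well A→Well C) = (-129737, -301370, 217484).
So ∂z/∂easting = −n_x/n_z = 0.59653584 and ∂z/∂northing = −n_y/n_z = 1.38571113.
Intercept c from Well A: 585 − 258176.53 − 8377664.47 = −8635256.00.
At (432573, 6046580): z = 258045.3 + 8378813.2 − 8635256.00 = 1602.5 m.

1603 m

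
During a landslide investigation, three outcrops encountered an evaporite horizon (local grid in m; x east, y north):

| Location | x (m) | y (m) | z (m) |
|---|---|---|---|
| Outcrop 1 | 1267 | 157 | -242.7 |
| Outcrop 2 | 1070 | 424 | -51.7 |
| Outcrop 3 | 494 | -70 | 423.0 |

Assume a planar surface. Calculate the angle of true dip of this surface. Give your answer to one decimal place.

Two edge vectors: Outcrop 1→Outcrop 2 = (-197, 267, 191), Outcrop 1→Outcrop 3 = (-773, -227, 665.7).
Normal n = (Outcrop 1→Outcrop 2) × (Outcrop 1→Outcrop 3) = (221098.9, -16500.1, 251110).
So ∂z/∂x = −n_x/n_z = −0.88049 and ∂z/∂y = −n_y/n_z = 0.06571.
Gradient magnitude |∇z| = √(a² + b²) = √(0.77526 + 0.00432) = 0.88293.
True dip = arctan(0.88293) = 41.4°, dipping toward E (azimuth ≈ 094°).

41.4°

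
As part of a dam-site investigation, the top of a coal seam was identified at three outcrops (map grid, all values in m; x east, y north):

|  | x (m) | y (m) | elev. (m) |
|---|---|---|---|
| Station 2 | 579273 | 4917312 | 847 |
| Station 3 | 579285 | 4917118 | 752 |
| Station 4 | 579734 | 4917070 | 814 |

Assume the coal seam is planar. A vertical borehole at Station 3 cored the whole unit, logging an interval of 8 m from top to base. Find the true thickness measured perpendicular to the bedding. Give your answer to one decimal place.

Let the plane be z = a·x + b·y + c.
Station 3−Station 2: 12a − 194b = −95;  Station 4−Station 2: 461a − 242b = −33.
Solving gives a = 0.19170, b = 0.50155.
|∇z| = √(a²+b²) = 0.53694, so dip δ = arctan(0.53694) = 28.23°.
True thickness = vertical thickness × cos δ = 8 × cos 28.23° = 7.0 m.

7.0 m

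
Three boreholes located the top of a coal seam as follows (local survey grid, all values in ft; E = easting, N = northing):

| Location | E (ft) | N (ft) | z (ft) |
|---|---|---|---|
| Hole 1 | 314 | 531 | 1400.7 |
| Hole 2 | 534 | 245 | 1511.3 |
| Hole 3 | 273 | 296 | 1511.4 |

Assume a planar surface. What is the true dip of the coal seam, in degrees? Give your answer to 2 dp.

24.90°

Let the plane be z = a·E + b·N + c.
Hole 2−Hole 1: 220a − 286b = 110.6;  Hole 3−Hole 1: −41a − 235b = 110.7.
Solving gives a = −0.08938, b = −0.45547.
Gradient magnitude |∇z| = √(a² + b²) = √(0.00799 + 0.20745) = 0.46416.
True dip = arctan(0.46416) = 24.90°, dipping toward N (azimuth ≈ 011°).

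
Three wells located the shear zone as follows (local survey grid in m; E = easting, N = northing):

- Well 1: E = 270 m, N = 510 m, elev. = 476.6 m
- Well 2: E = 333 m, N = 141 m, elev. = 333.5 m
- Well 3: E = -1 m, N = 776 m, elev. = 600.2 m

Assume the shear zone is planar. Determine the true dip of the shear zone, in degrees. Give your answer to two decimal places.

Two edge vectors: Well 1→Well 2 = (63, -369, -143.1), Well 1→Well 3 = (-271, 266, 123.6).
Normal n = (Well 1→Well 2) × (Well 1→Well 3) = (-7543.8, 30993.3, -83241).
So ∂z/∂E = −n_x/n_z = −0.09063 and ∂z/∂N = −n_y/n_z = 0.37233.
Gradient magnitude |∇z| = √(a² + b²) = √(0.00821 + 0.13863) = 0.38320.
True dip = arctan(0.38320) = 20.97°, dipping toward SSE (azimuth ≈ 166°).

20.97°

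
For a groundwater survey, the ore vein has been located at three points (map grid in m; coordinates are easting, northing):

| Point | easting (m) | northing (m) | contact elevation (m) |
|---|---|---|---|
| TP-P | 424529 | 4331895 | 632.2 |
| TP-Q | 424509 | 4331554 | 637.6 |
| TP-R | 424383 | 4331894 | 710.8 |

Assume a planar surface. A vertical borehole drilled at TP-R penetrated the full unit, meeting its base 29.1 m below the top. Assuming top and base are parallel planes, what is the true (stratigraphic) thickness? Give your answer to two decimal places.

Let the plane be z = a·easting + b·northing + c.
TP-Q−TP-P: −20a − 341b = 5.4;  TP-R−TP-P: −146a − 1b = 78.6.
Solving gives a = −0.53846, b = 0.01575.
|∇z| = √(a²+b²) = 0.53869, so dip δ = arctan(0.53869) = 28.31°.
True thickness = vertical thickness × cos δ = 29.1 × cos 28.31° = 25.62 m.

25.62 m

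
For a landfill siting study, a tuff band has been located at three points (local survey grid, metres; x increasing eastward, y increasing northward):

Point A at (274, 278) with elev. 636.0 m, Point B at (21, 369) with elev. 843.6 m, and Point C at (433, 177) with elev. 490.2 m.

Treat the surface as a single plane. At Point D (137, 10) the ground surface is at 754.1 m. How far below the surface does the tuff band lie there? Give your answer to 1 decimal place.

116.7 m

Let the plane be z = a·x + b·y + c.
Point B−Point A: −253a + 91b = 207.6;  Point C−Point A: 159a − 101b = −145.8.
Solving gives a = −0.69468, b = 0.34996.
Then c = 636 − a·274 − b·278 = 729.05.
At (137, 10): z_contact = −95.17 + 3.50 + 729.05 = 637.38 m.
Depth below ground = 754.1 − 637.38 = 116.7 m.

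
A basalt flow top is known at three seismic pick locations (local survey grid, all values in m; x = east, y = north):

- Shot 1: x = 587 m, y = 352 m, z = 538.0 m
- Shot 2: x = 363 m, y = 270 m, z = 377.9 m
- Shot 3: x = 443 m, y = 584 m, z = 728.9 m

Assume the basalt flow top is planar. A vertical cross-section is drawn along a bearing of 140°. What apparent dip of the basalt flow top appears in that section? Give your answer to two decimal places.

29.85°

Let the plane be z = a·x + b·y + c.
Shot 2−Shot 1: −224a − 82b = −160.1;  Shot 3−Shot 1: −144a + 232b = 190.9.
Solving gives a = 0.33695, b = 1.03199.
Unit vector along 140° is (sin 140°, cos 140°) = (0.6428, -0.7660).
Slope in that direction = a·(0.6428) + b·(-0.7660) = −0.57396.
Apparent dip = arctan|0.57396| = 29.85° (true dip is 47.4°, so apparent ≤ true as expected).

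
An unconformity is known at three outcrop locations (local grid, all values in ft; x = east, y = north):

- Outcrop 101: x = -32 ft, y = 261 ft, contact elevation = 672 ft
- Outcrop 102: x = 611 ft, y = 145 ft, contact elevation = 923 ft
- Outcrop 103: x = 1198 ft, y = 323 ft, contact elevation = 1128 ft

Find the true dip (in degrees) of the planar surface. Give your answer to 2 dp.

21.03°

Two edge vectors: Outcrop 101→Outcrop 102 = (643, -116, 251), Outcrop 101→Outcrop 103 = (1230, 62, 456).
Normal n = (Outcrop 101→Outcrop 102) × (Outcrop 101→Outcrop 103) = (-68458, 15522, 182546).
So ∂z/∂x = −n_x/n_z = 0.37502 and ∂z/∂y = −n_y/n_z = −0.08503.
Gradient magnitude |∇z| = √(a² + b²) = √(0.14064 + 0.00723) = 0.38454.
True dip = arctan(0.38454) = 21.03°, dipping toward WNW (azimuth ≈ 283°).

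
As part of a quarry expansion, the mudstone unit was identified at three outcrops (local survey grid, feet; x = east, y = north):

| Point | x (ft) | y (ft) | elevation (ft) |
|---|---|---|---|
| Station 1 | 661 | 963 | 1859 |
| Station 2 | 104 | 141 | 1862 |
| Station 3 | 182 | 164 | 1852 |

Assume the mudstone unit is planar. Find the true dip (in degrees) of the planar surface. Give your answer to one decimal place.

Two edge vectors: Station 1→Station 2 = (-557, -822, 3), Station 1→Station 3 = (-479, -799, -7).
Normal n = (Station 1→Station 2) × (Station 1→Station 3) = (8151, -5336, 51305).
So ∂z/∂x = −n_x/n_z = −0.15887 and ∂z/∂y = −n_y/n_z = 0.10401.
Gradient magnitude |∇z| = √(a² + b²) = √(0.02524 + 0.01082) = 0.18989.
True dip = arctan(0.18989) = 10.8°, dipping toward ESE (azimuth ≈ 123°).

10.8°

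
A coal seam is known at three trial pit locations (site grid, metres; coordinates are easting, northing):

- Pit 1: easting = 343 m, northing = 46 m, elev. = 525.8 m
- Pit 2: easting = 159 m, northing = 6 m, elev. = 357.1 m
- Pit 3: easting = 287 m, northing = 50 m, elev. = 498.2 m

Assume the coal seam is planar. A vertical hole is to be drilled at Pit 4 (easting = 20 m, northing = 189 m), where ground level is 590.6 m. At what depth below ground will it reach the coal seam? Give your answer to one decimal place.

47.9 m

Two edge vectors: Pit 1→Pit 2 = (-184, -40, -168.7), Pit 1→Pit 3 = (-56, 4, -27.6).
Normal n = (Pit 1→Pit 2) × (Pit 1→Pit 3) = (1778.8, 4368.8, -2976).
So ∂z/∂easting = −n_x/n_z = 0.59772 and ∂z/∂northing = −n_y/n_z = 1.46801.
Intercept c from Pit 1: 525.8 − 205.02 − 67.53 = 253.26.
At (20, 189): z_contact = 11.95 + 277.45 + 253.26 = 542.66 m.
Depth below ground = 590.6 − 542.66 = 47.9 m.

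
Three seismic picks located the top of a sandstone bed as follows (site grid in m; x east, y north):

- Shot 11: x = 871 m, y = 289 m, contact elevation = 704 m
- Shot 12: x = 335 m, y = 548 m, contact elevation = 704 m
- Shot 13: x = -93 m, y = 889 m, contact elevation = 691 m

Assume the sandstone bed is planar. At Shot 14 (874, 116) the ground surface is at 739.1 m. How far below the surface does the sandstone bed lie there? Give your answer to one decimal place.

Let the plane be z = a·x + b·y + c.
Shot 12−Shot 11: −536a + 259b = 0;  Shot 13−Shot 11: −964a + 600b = −13.
Solving gives a = −0.04681, b = −0.09688.
Then c = 704 − a·871 − b·289 = 772.77.
At (874, 116): z_contact = −40.91 − 11.24 + 772.77 = 720.62 m.
Depth below ground = 739.1 − 720.62 = 18.5 m.

18.5 m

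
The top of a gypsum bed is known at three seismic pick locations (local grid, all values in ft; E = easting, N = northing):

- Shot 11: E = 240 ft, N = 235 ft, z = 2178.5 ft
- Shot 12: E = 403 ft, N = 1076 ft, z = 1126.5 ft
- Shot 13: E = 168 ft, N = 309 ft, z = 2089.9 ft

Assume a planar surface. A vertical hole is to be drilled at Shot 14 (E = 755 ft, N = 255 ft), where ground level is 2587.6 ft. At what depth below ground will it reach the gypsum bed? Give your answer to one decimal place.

Two edge vectors: Shot 11→Shot 12 = (163, 841, -1052), Shot 11→Shot 13 = (-72, 74, -88.6).
Normal n = (Shot 11→Shot 12) × (Shot 11→Shot 13) = (3335.4, 90185.8, 72614).
So ∂z/∂E = −n_x/n_z = −0.045933 and ∂z/∂N = −n_y/n_z = −1.241989.
Intercept c from Shot 11: 2178.5 + 11.02 + 291.87 = 2481.39.
At (755, 255): z_contact = −34.68 − 316.71 + 2481.39 = 2130.00 ft.
Depth below ground = 2587.6 − 2130.00 = 457.6 ft.

457.6 ft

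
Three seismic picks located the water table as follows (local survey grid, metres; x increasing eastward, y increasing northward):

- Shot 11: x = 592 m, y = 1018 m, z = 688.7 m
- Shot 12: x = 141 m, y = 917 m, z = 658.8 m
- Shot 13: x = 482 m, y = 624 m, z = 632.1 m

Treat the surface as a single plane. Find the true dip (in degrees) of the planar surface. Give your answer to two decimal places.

Let the plane be z = a·x + b·y + c.
Shot 12−Shot 11: −451a − 101b = −29.9;  Shot 13−Shot 11: −110a − 394b = −56.6.
Solving gives a = 0.03640, b = 0.13349.
Gradient magnitude |∇z| = √(a² + b²) = √(0.00133 + 0.01782) = 0.13837.
True dip = arctan(0.13837) = 7.88°, dipping toward SSW (azimuth ≈ 195°).

7.88°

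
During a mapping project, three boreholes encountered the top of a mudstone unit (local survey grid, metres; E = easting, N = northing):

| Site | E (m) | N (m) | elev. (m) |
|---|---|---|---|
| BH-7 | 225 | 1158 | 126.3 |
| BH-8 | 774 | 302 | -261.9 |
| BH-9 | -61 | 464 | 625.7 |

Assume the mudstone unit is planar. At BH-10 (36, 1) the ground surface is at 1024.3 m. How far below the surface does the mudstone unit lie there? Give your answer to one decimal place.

Let the plane be z = a·E + b·N + c.
BH-8−BH-7: 549a − 856b = −388.2;  BH-9−BH-7: −286a − 694b = 499.4.
Solving gives a = −1.113571, b = −0.260690.
Then c = 126.3 − a·225 − b·1158 = 678.73.
At (36, 1): z_contact = −40.09 − 0.26 + 678.73 = 638.38 m.
Depth below ground = 1024.3 − 638.38 = 385.9 m.

385.9 m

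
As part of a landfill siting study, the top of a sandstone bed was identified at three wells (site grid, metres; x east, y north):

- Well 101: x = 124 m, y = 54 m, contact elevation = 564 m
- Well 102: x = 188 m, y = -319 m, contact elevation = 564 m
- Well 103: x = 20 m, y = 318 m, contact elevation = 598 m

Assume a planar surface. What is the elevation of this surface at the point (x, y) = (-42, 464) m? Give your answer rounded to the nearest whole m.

619 m

Let the plane be z = a·x + b·y + c.
Well 102−Well 101: 64a − 373b = 0;  Well 103−Well 101: −104a + 264b = 34.
Solving gives a = −0.57919, b = −0.09938.
Then c = 564 − a·124 − b·54 = 641.19.
At (-42, 464): z = 24.3 − 46.1 + 641.19 = 619.4 m.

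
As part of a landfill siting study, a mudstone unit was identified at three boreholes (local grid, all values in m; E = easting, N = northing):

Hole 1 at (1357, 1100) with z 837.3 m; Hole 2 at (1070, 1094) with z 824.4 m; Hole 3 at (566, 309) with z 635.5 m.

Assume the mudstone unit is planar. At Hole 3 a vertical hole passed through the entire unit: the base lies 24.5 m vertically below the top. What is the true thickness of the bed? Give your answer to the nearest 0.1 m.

Two edge vectors: Hole 1→Hole 2 = (-287, -6, -12.9), Hole 1→Hole 3 = (-791, -791, -201.8).
Normal n = (Hole 1→Hole 2) × (Hole 1→Hole 3) = (-8993.1, -47712.7, 222271).
So ∂z/∂E = −n_x/n_z = 0.04046 and ∂z/∂N = −n_y/n_z = 0.21466.
|∇z| = √(a²+b²) = 0.21844, so dip δ = arctan(0.21844) = 12.32°.
True thickness = vertical thickness × cos δ = 24.5 × cos 12.32° = 23.9 m.

23.9 m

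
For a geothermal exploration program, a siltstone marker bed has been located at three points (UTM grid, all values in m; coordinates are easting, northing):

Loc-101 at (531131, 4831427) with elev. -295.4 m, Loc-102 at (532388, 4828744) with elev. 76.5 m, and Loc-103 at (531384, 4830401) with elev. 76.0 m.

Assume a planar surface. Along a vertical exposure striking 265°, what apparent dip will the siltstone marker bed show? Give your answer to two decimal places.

46.56°

Two edge vectors: Loc-101→Loc-102 = (1257, -2683, 371.9), Loc-101→Loc-103 = (253, -1026, 371.4).
Normal n = (Loc-101→Loc-102) × (Loc-101→Loc-103) = (-614896.8, -372759.1, -610883).
So ∂z/∂easting = −n_x/n_z = −1.00657 and ∂z/∂northing = −n_y/n_z = −0.61020.
Unit vector along 265° is (sin 265°, cos 265°) = (-0.9962, -0.0872).
Slope in that direction = a·(-0.9962) + b·(-0.0872) = 1.05592.
Apparent dip = arctan|1.05592| = 46.56° (true dip is 49.7°, so apparent ≤ true as expected).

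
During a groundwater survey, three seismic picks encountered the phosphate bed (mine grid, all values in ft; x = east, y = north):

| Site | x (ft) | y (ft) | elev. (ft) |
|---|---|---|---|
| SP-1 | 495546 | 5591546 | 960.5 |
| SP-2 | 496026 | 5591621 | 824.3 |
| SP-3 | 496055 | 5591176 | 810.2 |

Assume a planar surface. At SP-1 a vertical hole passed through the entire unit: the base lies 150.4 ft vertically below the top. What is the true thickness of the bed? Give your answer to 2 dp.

144.60 ft

Let the plane be z = a·x + b·y + c.
SP-2−SP-1: 480a + 75b = −136.2;  SP-3−SP-1: 509a − 370b = −150.3.
Solving gives a = −0.28579, b = 0.01306.
|∇z| = √(a²+b²) = 0.28609, so dip δ = arctan(0.28609) = 15.97°.
True thickness = vertical thickness × cos δ = 150.4 × cos 15.97° = 144.60 ft.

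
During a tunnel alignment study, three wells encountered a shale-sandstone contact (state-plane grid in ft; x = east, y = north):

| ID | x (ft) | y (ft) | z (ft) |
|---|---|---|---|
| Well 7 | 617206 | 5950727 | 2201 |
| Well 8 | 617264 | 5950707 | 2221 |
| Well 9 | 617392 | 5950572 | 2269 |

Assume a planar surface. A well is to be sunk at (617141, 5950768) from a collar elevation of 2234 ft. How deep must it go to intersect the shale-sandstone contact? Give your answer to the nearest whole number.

Two edge vectors: Well 7→Well 8 = (58, -20, 20), Well 7→Well 9 = (186, -155, 68).
Normal n = (Well 7→Well 8) × (Well 7→Well 9) = (1740, -224, -5270).
So ∂z/∂x = −n_x/n_z = 0.33017078 and ∂z/∂y = −n_y/n_z = −0.04250474.
Intercept c from Well 7: 2201 − 203783.39 + 252934.13 = 51351.74.
At (617141, 5950768): z_contact = 203761.9 − 252935.9 + 51351.74 = 2177.8 ft.
Depth below ground = 2234 − 2177.8 = 56 ft.

56 ft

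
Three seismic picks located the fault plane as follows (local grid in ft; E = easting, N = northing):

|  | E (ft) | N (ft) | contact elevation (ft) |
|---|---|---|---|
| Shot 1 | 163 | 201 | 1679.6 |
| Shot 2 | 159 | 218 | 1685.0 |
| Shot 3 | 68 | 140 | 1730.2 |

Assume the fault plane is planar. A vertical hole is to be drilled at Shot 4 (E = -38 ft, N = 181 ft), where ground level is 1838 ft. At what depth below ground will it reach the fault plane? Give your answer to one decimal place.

Let the plane be z = a·E + b·N + c.
Shot 2−Shot 1: −4a + 17b = 5.4;  Shot 3−Shot 1: −95a − 61b = 50.6.
Solving gives a = −0.63991, b = 0.16708.
Then c = 1679.6 − a·163 − b·201 = 1750.32.
At (-38, 181): z_contact = 24.32 + 30.24 + 1750.32 = 1804.88 ft.
Depth below ground = 1838 − 1804.88 = 33.1 ft.

33.1 ft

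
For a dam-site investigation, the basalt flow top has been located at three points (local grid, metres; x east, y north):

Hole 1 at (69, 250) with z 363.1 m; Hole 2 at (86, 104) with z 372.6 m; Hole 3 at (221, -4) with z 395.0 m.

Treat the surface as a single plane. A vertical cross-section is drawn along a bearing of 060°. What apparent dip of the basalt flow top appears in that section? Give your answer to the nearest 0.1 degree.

Two edge vectors: Hole 1→Hole 2 = (17, -146, 9.5), Hole 1→Hole 3 = (152, -254, 31.9).
Normal n = (Hole 1→Hole 2) × (Hole 1→Hole 3) = (-2244.4, 901.7, 17874).
So ∂z/∂x = −n_x/n_z = 0.12557 and ∂z/∂y = −n_y/n_z = −0.05045.
Unit vector along 060° is (sin 60°, cos 60°) = (0.8660, 0.5000).
Slope in that direction = a·(0.8660) + b·(0.5000) = 0.08352.
Apparent dip = arctan|0.08352| = 4.8° (true dip is 7.7°, so apparent ≤ true as expected).

4.8°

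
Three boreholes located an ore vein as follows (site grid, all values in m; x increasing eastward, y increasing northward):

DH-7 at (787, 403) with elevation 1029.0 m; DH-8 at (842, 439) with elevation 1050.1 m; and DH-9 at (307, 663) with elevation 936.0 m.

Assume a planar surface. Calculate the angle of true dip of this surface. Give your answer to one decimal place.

Two edge vectors: DH-7→DH-8 = (55, 36, 21.1), DH-7→DH-9 = (-480, 260, -93).
Normal n = (DH-7→DH-8) × (DH-7→DH-9) = (-8834, -5013, 31580).
So ∂z/∂x = −n_x/n_z = 0.27973 and ∂z/∂y = −n_y/n_z = 0.15874.
Gradient magnitude |∇z| = √(a² + b²) = √(0.07825 + 0.02520) = 0.32164.
True dip = arctan(0.32164) = 17.8°, dipping toward WSW (azimuth ≈ 240°).

17.8°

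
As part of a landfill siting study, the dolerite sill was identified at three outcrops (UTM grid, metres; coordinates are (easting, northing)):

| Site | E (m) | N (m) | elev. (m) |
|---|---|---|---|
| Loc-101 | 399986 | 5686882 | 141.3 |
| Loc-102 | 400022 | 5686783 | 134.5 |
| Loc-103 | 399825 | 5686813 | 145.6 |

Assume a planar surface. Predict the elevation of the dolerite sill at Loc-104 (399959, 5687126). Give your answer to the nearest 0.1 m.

155.1 m

Let the plane be z = a·E + b·N + c.
Loc-102−Loc-101: 36a − 99b = −6.8;  Loc-103−Loc-101: −161a − 69b = 4.3.
Solving gives a = −0.048575151, b = 0.051023178.
Then c = 141.3 − a·399986 − b·5686882 = −270592.11.
At (399959, 5687126): z = −19428.1 + 290175.2 − 270592.11 = 155.1 m.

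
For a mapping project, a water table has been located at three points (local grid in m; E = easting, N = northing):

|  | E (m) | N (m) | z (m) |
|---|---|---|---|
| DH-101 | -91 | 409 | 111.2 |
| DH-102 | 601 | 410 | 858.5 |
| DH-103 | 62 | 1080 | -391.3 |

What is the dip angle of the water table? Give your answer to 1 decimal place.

55.8°

Let the plane be z = a·E + b·N + c.
DH-102−DH-101: 692a + 1b = 747.3;  DH-103−DH-101: 153a + 671b = −502.5.
Solving gives a = 1.08135, b = −0.99545.
Gradient magnitude |∇z| = √(a² + b²) = √(1.16932 + 0.99092) = 1.46978.
True dip = arctan(1.46978) = 55.8°, dipping toward NW (azimuth ≈ 313°).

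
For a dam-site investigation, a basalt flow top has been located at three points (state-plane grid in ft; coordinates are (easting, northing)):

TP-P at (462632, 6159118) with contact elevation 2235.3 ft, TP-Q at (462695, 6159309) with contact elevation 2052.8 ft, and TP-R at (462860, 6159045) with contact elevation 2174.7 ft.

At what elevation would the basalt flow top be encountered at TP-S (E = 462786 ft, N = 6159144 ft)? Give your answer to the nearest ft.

2135 ft

Let the plane be z = a·E + b·N + c.
TP-Q−TP-P: 63a + 191b = −182.5;  TP-R−TP-P: 228a − 73b = −60.6.
Solving gives a = −0.51710595, b = −0.78493364.
Then c = 2235.3 − a·462632 − b·6159118 = 5075963.97.
At (462786, 6159144): z = −239309.4 − 4834519.3 + 5075963.97 = 2135.3 ft.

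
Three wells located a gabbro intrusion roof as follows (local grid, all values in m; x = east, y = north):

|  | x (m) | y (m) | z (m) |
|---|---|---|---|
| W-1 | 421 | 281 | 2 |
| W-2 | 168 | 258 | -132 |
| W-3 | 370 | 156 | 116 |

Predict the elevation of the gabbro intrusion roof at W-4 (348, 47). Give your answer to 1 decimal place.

Let the plane be z = a·x + b·y + c.
W-2−W-1: −253a − 23b = −134;  W-3−W-1: −51a − 125b = 114.
Solving gives a = 0.63615, b = −1.17155.
Then c = 2 − a·421 − b·281 = 63.39.
At (348, 47): z = 221.4 − 55.1 + 63.39 = 229.7 m.

229.7 m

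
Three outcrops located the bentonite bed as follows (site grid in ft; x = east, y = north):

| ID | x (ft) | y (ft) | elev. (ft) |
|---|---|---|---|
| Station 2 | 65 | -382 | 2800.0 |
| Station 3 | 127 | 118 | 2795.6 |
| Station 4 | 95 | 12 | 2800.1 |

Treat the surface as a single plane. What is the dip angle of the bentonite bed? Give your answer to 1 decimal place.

10.7°

Two edge vectors: Station 2→Station 3 = (62, 500, -4.4), Station 2→Station 4 = (30, 394, 0.1).
Normal n = (Station 2→Station 3) × (Station 2→Station 4) = (1783.6, -138.2, 9428).
So ∂z/∂x = −n_x/n_z = −0.18918 and ∂z/∂y = −n_y/n_z = 0.01466.
Gradient magnitude |∇z| = √(a² + b²) = √(0.03579 + 0.00021) = 0.18975.
True dip = arctan(0.18975) = 10.7°, dipping toward E (azimuth ≈ 094°).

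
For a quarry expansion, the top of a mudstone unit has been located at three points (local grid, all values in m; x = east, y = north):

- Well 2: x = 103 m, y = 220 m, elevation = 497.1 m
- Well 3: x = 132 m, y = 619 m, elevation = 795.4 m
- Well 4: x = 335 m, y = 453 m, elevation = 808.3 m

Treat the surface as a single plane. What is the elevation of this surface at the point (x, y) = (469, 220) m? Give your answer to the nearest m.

Two edge vectors: Well 2→Well 3 = (29, 399, 298.3), Well 2→Well 4 = (232, 233, 311.2).
Normal n = (Well 2→Well 3) × (Well 2→Well 4) = (54664.9, 60180.8, -85811).
So ∂z/∂x = −n_x/n_z = 0.63704 and ∂z/∂y = −n_y/n_z = 0.70132.
Intercept c from Well 2: 497.1 − 65.61 − 154.29 = 277.20.
At (469, 220): z = 298.8 + 154.3 + 277.20 = 730.3 m.

730 m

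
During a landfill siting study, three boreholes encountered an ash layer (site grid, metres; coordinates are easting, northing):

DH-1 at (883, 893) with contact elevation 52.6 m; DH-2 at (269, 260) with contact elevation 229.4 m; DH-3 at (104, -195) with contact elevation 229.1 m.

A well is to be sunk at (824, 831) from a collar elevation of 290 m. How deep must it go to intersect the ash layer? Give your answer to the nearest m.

Two edge vectors: DH-1→DH-2 = (-614, -633, 176.8), DH-1→DH-3 = (-779, -1088, 176.5).
Normal n = (DH-1→DH-2) × (DH-1→DH-3) = (80633.9, -29356.2, 174925).
So ∂z/∂easting = −n_x/n_z = −0.46096 and ∂z/∂northing = −n_y/n_z = 0.16782.
Intercept c from DH-1: 52.6 + 407.03 − 149.86 = 309.77.
At (824, 831): z_contact = −379.8 + 139.5 + 309.77 = 69.4 m.
Depth below ground = 290 − 69.4 = 221 m.

221 m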